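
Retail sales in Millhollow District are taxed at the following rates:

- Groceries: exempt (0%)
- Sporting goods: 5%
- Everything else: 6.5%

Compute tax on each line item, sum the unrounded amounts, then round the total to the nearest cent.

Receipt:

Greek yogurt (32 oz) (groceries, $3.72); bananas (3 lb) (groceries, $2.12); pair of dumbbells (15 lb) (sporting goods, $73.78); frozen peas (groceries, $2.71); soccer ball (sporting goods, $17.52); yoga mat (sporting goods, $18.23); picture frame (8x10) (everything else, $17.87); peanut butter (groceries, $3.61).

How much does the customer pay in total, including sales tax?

$146.20

Greek yogurt (32 oz) $3.72: groceries → 0% → $0.00
Bananas (3 lb) $2.12: groceries → 0% → $0.00
Pair of dumbbells (15 lb) $73.78: sporting goods → 5% → $3.689
Frozen peas $2.71: groceries → 0% → $0.00
Soccer ball $17.52: sporting goods → 5% → $0.876
Yoga mat $18.23: sporting goods → 5% → $0.9115
Picture frame (8x10) $17.87: everything else → 6.5% → $1.16155
Peanut butter $3.61: groceries → 0% → $0.00
Subtotal = $139.56; unrounded tax = $6.63805 → $6.64; total due = $146.20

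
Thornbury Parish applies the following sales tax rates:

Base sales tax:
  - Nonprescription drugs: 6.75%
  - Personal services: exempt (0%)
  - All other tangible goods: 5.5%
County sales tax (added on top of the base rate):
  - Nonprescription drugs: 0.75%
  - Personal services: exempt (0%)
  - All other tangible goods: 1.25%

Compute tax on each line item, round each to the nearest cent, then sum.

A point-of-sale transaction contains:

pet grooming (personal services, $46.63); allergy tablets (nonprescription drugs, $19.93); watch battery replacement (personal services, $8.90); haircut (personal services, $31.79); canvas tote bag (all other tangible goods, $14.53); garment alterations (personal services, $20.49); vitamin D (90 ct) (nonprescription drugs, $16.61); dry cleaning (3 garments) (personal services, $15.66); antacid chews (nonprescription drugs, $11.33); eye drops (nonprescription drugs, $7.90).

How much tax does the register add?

Pet grooming $46.63: personal services → 0% + 0% county = 0% → $0.00
Allergy tablets $19.93: nonprescription drugs → 6.75% + 0.75% county = 7.5% → $1.49
Watch battery replacement $8.90: personal services → 0% + 0% county = 0% → $0.00
Haircut $31.79: personal services → 0% + 0% county = 0% → $0.00
Canvas tote bag $14.53: all other tangible goods → 5.5% + 1.25% county = 6.75% → $0.98
Garment alterations $20.49: personal services → 0% + 0% county = 0% → $0.00
Vitamin D (90 ct) $16.61: nonprescription drugs → 6.75% + 0.75% county = 7.5% → $1.25
Dry cleaning (3 garments) $15.66: personal services → 0% + 0% county = 0% → $0.00
Antacid chews $11.33: nonprescription drugs → 6.75% + 0.75% county = 7.5% → $0.85
Eye drops $7.90: nonprescription drugs → 6.75% + 0.75% county = 7.5% → $0.59
Total tax = $1.49 + $0.98 + $1.25 + $0.85 + $0.59 = $5.16

$5.16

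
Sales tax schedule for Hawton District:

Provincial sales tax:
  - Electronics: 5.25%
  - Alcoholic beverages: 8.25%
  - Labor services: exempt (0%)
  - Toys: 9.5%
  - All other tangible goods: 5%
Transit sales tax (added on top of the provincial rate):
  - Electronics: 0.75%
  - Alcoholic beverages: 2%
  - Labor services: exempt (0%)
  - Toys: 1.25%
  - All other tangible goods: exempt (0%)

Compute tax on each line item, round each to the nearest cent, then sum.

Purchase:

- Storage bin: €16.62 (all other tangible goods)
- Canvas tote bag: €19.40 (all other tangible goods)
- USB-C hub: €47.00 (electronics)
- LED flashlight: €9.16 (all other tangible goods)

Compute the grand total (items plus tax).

Storage bin €16.62: all other tangible goods → 5% + 0% transit = 5% → €0.83
Canvas tote bag €19.40: all other tangible goods → 5% + 0% transit = 5% → €0.97
USB-C hub €47.00: electronics → 5.25% + 0.75% transit = 6% → €2.82
LED flashlight €9.16: all other tangible goods → 5% + 0% transit = 5% → €0.46
Subtotal = €92.18; tax = €5.08; total due = €97.26

€97.26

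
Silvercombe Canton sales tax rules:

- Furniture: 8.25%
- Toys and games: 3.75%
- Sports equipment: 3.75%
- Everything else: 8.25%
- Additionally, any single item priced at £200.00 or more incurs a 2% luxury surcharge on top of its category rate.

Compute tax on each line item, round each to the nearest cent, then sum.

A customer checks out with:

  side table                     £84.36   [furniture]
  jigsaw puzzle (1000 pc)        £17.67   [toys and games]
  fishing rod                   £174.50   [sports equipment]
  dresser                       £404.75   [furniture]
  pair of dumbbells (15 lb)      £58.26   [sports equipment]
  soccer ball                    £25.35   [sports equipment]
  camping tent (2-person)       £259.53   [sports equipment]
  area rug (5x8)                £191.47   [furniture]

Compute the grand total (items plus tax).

£1305.39

Side table £84.36: furniture → 8.25% → £6.96
Jigsaw puzzle (1000 pc) £17.67: toys and games → 3.75% → £0.66
Fishing rod £174.50: sports equipment → 3.75% → £6.54
Dresser £404.75: furniture → 8.25% + 2% surcharge = 10.25% → £41.49
Pair of dumbbells (15 lb) £58.26: sports equipment → 3.75% → £2.18
Soccer ball £25.35: sports equipment → 3.75% → £0.95
Camping tent (2-person) £259.53: sports equipment → 3.75% + 2% surcharge = 5.75% → £14.92
Area rug (5x8) £191.47: furniture → 8.25% → £15.80
Subtotal = £1215.89; tax = £89.50; total due = £1305.39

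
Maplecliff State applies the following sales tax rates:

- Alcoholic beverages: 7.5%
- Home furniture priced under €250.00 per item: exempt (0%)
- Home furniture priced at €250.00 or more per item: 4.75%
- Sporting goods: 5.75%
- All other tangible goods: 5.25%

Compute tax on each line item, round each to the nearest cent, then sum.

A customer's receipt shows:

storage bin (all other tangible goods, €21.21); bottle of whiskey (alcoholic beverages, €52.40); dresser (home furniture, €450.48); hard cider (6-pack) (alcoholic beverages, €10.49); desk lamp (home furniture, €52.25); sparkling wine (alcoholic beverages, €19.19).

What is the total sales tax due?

€28.67

Storage bin €21.21: all other tangible goods → 5.25% → €1.11
Bottle of whiskey €52.40: alcoholic beverages → 7.5% → €3.93
Dresser €450.48: home furniture, €250.00 or more → 4.75% → €21.40
Hard cider (6-pack) €10.49: alcoholic beverages → 7.5% → €0.79
Desk lamp €52.25: home furniture, under €250.00 → 0% → €0.00
Sparkling wine €19.19: alcoholic beverages → 7.5% → €1.44
Total tax = €1.11 + €3.93 + €21.40 + €0.79 + €1.44 = €28.67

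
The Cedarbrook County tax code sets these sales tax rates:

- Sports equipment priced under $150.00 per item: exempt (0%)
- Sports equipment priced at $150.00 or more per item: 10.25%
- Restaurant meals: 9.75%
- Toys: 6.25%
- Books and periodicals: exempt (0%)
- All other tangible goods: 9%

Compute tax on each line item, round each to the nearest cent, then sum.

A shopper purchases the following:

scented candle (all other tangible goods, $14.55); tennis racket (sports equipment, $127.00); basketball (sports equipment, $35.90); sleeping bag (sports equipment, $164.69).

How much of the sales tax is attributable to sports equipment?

$16.88

Tennis racket $127.00: sports equipment, under $150.00 → 0% → $0.00
Basketball $35.90: sports equipment, under $150.00 → 0% → $0.00
Sleeping bag $164.69: sports equipment, $150.00 or more → 10.25% → $16.88
Tax on sports equipment = $0.00 + $0.00 + $16.88 = $16.88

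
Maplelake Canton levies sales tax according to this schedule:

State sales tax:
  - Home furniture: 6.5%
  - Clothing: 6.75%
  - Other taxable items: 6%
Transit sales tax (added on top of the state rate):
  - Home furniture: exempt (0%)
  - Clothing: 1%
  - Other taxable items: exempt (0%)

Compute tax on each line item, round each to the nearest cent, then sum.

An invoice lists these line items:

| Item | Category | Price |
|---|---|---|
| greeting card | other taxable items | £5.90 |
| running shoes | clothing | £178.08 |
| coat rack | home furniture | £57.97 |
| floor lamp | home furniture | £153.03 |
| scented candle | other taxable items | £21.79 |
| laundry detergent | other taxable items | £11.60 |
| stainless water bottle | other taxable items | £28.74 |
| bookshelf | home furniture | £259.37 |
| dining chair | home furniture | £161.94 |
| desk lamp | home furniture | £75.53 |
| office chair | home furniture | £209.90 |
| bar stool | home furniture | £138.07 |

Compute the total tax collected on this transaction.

£86.51

Greeting card £5.90: other taxable items → 6% + 0% transit = 6% → £0.35
Running shoes £178.08: clothing → 6.75% + 1% transit = 7.75% → £13.80
Coat rack £57.97: home furniture → 6.5% + 0% transit = 6.5% → £3.77
Floor lamp £153.03: home furniture → 6.5% + 0% transit = 6.5% → £9.95
Scented candle £21.79: other taxable items → 6% + 0% transit = 6% → £1.31
Laundry detergent £11.60: other taxable items → 6% + 0% transit = 6% → £0.70
Stainless water bottle £28.74: other taxable items → 6% + 0% transit = 6% → £1.72
Bookshelf £259.37: home furniture → 6.5% + 0% transit = 6.5% → £16.86
Dining chair £161.94: home furniture → 6.5% + 0% transit = 6.5% → £10.53
Desk lamp £75.53: home furniture → 6.5% + 0% transit = 6.5% → £4.91
Office chair £209.90: home furniture → 6.5% + 0% transit = 6.5% → £13.64
Bar stool £138.07: home furniture → 6.5% + 0% transit = 6.5% → £8.97
Total tax = £0.35 + £13.80 + £3.77 + £9.95 + £1.31 + £0.70 + £1.72 + £16.86 + £10.53 + £4.91 + £13.64 + £8.97 = £86.51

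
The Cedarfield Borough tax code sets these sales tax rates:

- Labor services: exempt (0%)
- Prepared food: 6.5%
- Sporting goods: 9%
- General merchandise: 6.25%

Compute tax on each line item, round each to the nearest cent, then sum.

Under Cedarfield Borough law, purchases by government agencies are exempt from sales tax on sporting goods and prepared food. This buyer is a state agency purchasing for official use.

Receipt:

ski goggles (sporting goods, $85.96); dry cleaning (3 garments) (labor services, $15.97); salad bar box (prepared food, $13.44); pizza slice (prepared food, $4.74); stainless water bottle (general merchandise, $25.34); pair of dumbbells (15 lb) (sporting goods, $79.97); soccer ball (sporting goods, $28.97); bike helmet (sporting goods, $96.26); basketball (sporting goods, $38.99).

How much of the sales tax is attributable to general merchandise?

$1.58

Stainless water bottle $25.34: general merchandise → 6.25% → $1.58
Tax on general merchandise = $1.58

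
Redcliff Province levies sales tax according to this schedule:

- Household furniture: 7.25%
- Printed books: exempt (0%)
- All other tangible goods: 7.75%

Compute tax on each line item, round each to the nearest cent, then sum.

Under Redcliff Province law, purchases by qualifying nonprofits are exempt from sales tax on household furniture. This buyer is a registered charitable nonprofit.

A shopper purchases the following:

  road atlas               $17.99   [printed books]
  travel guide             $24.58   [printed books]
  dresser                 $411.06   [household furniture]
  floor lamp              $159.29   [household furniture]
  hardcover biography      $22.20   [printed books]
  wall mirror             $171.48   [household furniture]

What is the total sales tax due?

Road atlas $17.99: printed books → 0% → $0.00
Travel guide $24.58: printed books → 0% → $0.00
Dresser $411.06: household furniture, buyer-exempt → 0% → $0.00
Floor lamp $159.29: household furniture, buyer-exempt → 0% → $0.00
Hardcover biography $22.20: printed books → 0% → $0.00
Wall mirror $171.48: household furniture, buyer-exempt → 0% → $0.00
Total tax = $0.00

$0.00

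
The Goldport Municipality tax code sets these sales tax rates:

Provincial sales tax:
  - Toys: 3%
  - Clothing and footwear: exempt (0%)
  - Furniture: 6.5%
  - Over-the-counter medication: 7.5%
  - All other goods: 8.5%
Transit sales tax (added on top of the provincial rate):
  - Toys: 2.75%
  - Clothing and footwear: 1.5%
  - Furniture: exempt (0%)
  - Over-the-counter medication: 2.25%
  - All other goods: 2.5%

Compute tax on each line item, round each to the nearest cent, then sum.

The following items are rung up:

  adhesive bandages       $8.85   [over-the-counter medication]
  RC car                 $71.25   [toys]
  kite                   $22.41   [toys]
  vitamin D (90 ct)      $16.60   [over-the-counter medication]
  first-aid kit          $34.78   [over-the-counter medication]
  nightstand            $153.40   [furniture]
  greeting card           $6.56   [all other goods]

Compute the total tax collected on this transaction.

$21.95

Adhesive bandages $8.85: over-the-counter medication → 7.5% + 2.25% transit = 9.75% → $0.86
RC car $71.25: toys → 3% + 2.75% transit = 5.75% → $4.10
Kite $22.41: toys → 3% + 2.75% transit = 5.75% → $1.29
Vitamin D (90 ct) $16.60: over-the-counter medication → 7.5% + 2.25% transit = 9.75% → $1.62
First-aid kit $34.78: over-the-counter medication → 7.5% + 2.25% transit = 9.75% → $3.39
Nightstand $153.40: furniture → 6.5% + 0% transit = 6.5% → $9.97
Greeting card $6.56: all other goods → 8.5% + 2.5% transit = 11% → $0.72
Total tax = $0.86 + $4.10 + $1.29 + $1.62 + $3.39 + $9.97 + $0.72 = $21.95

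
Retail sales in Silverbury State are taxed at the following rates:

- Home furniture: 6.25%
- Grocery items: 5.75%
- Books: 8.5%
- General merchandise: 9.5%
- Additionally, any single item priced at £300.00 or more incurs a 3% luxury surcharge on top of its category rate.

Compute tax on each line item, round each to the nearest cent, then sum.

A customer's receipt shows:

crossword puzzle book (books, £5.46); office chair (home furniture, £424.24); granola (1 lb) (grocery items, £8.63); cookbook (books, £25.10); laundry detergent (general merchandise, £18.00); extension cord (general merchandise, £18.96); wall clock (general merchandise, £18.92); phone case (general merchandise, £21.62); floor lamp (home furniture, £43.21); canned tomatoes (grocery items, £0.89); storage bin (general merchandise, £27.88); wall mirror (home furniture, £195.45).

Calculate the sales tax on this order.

£67.31

Crossword puzzle book £5.46: books → 8.5% → £0.46
Office chair £424.24: home furniture → 6.25% + 3% surcharge = 9.25% → £39.24
Granola (1 lb) £8.63: grocery items → 5.75% → £0.50
Cookbook £25.10: books → 8.5% → £2.13
Laundry detergent £18.00: general merchandise → 9.5% → £1.71
Extension cord £18.96: general merchandise → 9.5% → £1.80
Wall clock £18.92: general merchandise → 9.5% → £1.80
Phone case £21.62: general merchandise → 9.5% → £2.05
Floor lamp £43.21: home furniture → 6.25% → £2.70
Canned tomatoes £0.89: grocery items → 5.75% → £0.05
Storage bin £27.88: general merchandise → 9.5% → £2.65
Wall mirror £195.45: home furniture → 6.25% → £12.22
Total tax = £0.46 + £39.24 + £0.50 + £2.13 + £1.71 + £1.80 + £1.80 + £2.05 + £2.70 + £0.05 + £2.65 + £12.22 = £67.31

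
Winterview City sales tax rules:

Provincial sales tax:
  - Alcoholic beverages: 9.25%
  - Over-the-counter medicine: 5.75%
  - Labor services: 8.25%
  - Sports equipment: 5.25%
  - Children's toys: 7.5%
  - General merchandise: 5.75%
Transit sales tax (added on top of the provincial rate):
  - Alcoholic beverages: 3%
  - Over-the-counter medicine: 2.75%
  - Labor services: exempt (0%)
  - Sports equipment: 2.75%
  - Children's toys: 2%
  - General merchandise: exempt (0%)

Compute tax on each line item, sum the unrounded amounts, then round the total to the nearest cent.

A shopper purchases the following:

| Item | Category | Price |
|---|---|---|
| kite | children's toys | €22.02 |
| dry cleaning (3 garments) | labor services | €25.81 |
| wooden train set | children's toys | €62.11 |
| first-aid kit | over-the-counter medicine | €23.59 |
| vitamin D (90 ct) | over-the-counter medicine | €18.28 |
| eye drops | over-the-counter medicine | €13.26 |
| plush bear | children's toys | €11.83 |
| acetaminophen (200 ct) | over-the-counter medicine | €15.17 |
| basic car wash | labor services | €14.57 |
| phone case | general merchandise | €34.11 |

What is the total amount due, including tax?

Kite €22.02: children's toys → 7.5% + 2% transit = 9.5% → €2.0919
Dry cleaning (3 garments) €25.81: labor services → 8.25% + 0% transit = 8.25% → €2.129325
Wooden train set €62.11: children's toys → 7.5% + 2% transit = 9.5% → €5.90045
First-aid kit €23.59: over-the-counter medicine → 5.75% + 2.75% transit = 8.5% → €2.00515
Vitamin D (90 ct) €18.28: over-the-counter medicine → 5.75% + 2.75% transit = 8.5% → €1.5538
Eye drops €13.26: over-the-counter medicine → 5.75% + 2.75% transit = 8.5% → €1.1271
Plush bear €11.83: children's toys → 7.5% + 2% transit = 9.5% → €1.12385
Acetaminophen (200 ct) €15.17: over-the-counter medicine → 5.75% + 2.75% transit = 8.5% → €1.28945
Basic car wash €14.57: labor services → 8.25% + 0% transit = 8.25% → €1.202025
Phone case €34.11: general merchandise → 5.75% + 0% transit = 5.75% → €1.961325
Subtotal = €240.75; unrounded tax = €20.384375 → €20.38; total due = €261.13

€261.13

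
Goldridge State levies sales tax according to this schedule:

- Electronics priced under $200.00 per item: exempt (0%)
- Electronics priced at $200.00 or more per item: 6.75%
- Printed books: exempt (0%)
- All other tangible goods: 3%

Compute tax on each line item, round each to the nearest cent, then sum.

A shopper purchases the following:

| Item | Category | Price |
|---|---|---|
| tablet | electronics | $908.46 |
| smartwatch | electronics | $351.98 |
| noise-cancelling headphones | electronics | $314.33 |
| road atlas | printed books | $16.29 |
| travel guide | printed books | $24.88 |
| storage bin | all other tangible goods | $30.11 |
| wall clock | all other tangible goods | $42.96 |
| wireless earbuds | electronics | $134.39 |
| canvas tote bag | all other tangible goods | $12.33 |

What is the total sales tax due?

Tablet $908.46: electronics, $200.00 or more → 6.75% → $61.32
Smartwatch $351.98: electronics, $200.00 or more → 6.75% → $23.76
Noise-cancelling headphones $314.33: electronics, $200.00 or more → 6.75% → $21.22
Road atlas $16.29: printed books → 0% → $0.00
Travel guide $24.88: printed books → 0% → $0.00
Storage bin $30.11: all other tangible goods → 3% → $0.90
Wall clock $42.96: all other tangible goods → 3% → $1.29
Wireless earbuds $134.39: electronics, under $200.00 → 0% → $0.00
Canvas tote bag $12.33: all other tangible goods → 3% → $0.37
Total tax = $61.32 + $23.76 + $21.22 + $0.90 + $1.29 + $0.37 = $108.86

$108.86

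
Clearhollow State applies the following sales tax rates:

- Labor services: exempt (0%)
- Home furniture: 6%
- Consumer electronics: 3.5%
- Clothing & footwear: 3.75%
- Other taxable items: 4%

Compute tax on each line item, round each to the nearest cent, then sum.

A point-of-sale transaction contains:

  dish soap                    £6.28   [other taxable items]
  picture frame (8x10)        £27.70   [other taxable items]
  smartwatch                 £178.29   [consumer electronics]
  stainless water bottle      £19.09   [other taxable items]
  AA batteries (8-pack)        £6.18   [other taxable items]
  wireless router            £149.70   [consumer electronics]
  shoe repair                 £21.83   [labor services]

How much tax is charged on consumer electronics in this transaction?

Smartwatch £178.29: consumer electronics → 3.5% → £6.24
Wireless router £149.70: consumer electronics → 3.5% → £5.24
Tax on consumer electronics = £6.24 + £5.24 = £11.48

£11.48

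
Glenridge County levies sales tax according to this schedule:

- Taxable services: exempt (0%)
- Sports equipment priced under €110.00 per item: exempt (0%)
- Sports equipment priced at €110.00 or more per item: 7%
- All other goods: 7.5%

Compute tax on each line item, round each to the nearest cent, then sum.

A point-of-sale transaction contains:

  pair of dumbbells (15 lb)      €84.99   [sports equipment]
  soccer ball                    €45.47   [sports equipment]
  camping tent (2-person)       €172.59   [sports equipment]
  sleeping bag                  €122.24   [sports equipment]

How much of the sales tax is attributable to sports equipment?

Pair of dumbbells (15 lb) €84.99: sports equipment, under €110.00 → 0% → €0.00
Soccer ball €45.47: sports equipment, under €110.00 → 0% → €0.00
Camping tent (2-person) €172.59: sports equipment, €110.00 or more → 7% → €12.08
Sleeping bag €122.24: sports equipment, €110.00 or more → 7% → €8.56
Tax on sports equipment = €0.00 + €0.00 + €12.08 + €8.56 = €20.64

€20.64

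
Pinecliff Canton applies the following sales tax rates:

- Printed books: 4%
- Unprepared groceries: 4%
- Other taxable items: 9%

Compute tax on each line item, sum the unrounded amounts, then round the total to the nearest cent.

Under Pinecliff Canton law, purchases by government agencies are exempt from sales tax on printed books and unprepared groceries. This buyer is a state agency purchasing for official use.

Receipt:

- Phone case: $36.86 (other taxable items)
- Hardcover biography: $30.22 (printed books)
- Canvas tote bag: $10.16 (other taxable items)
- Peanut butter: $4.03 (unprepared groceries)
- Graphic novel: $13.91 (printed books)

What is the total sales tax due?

$4.23

Phone case $36.86: other taxable items → 9% → $3.3174
Hardcover biography $30.22: printed books, buyer-exempt → 0% → $0.00
Canvas tote bag $10.16: other taxable items → 9% → $0.9144
Peanut butter $4.03: unprepared groceries, buyer-exempt → 0% → $0.00
Graphic novel $13.91: printed books, buyer-exempt → 0% → $0.00
Unrounded tax sum = $4.2318 → $4.23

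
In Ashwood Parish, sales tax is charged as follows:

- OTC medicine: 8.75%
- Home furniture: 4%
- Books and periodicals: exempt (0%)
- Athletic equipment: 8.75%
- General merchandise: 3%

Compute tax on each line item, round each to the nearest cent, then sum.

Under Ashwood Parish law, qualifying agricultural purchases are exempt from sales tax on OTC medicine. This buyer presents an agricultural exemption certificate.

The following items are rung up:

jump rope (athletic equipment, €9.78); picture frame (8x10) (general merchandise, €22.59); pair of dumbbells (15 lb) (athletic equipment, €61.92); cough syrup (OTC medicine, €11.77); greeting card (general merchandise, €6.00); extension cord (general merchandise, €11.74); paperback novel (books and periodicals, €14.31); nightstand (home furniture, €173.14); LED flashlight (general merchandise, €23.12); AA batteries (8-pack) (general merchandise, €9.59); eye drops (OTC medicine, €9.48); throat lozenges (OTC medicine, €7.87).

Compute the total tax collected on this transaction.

Jump rope €9.78: athletic equipment → 8.75% → €0.86
Picture frame (8x10) €22.59: general merchandise → 3% → €0.68
Pair of dumbbells (15 lb) €61.92: athletic equipment → 8.75% → €5.42
Cough syrup €11.77: OTC medicine, buyer-exempt → 0% → €0.00
Greeting card €6.00: general merchandise → 3% → €0.18
Extension cord €11.74: general merchandise → 3% → €0.35
Paperback novel €14.31: books and periodicals → 0% → €0.00
Nightstand €173.14: home furniture → 4% → €6.93
LED flashlight €23.12: general merchandise → 3% → €0.69
AA batteries (8-pack) €9.59: general merchandise → 3% → €0.29
Eye drops €9.48: OTC medicine, buyer-exempt → 0% → €0.00
Throat lozenges €7.87: OTC medicine, buyer-exempt → 0% → €0.00
Total tax = €0.86 + €0.68 + €5.42 + €0.18 + €0.35 + €6.93 + €0.69 + €0.29 = €15.40

€15.40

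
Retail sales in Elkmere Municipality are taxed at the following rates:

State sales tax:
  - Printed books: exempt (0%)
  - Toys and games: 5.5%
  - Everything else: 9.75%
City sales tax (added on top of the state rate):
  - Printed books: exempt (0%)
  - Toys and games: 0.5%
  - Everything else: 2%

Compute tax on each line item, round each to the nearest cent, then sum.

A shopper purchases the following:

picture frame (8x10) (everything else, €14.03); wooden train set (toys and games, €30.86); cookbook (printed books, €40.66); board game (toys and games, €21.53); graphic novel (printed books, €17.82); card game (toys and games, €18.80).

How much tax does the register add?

€5.92

Picture frame (8x10) €14.03: everything else → 9.75% + 2% city = 11.75% → €1.65
Wooden train set €30.86: toys and games → 5.5% + 0.5% city = 6% → €1.85
Cookbook €40.66: printed books → 0% + 0% city = 0% → €0.00
Board game €21.53: toys and games → 5.5% + 0.5% city = 6% → €1.29
Graphic novel €17.82: printed books → 0% + 0% city = 0% → €0.00
Card game €18.80: toys and games → 5.5% + 0.5% city = 6% → €1.13
Total tax = €1.65 + €1.85 + €1.29 + €1.13 = €5.92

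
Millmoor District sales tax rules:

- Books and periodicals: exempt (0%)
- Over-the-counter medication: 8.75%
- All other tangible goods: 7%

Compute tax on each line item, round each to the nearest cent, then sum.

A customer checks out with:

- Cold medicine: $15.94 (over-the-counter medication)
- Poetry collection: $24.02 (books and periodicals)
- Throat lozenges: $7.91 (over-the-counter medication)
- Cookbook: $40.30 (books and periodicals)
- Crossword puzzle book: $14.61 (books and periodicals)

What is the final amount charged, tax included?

$104.86

Cold medicine $15.94: over-the-counter medication → 8.75% → $1.39
Poetry collection $24.02: books and periodicals → 0% → $0.00
Throat lozenges $7.91: over-the-counter medication → 8.75% → $0.69
Cookbook $40.30: books and periodicals → 0% → $0.00
Crossword puzzle book $14.61: books and periodicals → 0% → $0.00
Subtotal = $102.78; tax = $2.08; total due = $104.86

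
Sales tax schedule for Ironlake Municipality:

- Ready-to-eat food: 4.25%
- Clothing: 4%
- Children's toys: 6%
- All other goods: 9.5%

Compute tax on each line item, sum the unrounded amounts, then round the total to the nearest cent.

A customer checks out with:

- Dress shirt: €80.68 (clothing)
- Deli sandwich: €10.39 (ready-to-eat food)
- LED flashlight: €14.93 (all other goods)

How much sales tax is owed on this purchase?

€5.09

Dress shirt €80.68: clothing → 4% → €3.2272
Deli sandwich €10.39: ready-to-eat food → 4.25% → €0.441575
LED flashlight €14.93: all other goods → 9.5% → €1.41835
Unrounded tax sum = €5.087125 → €5.09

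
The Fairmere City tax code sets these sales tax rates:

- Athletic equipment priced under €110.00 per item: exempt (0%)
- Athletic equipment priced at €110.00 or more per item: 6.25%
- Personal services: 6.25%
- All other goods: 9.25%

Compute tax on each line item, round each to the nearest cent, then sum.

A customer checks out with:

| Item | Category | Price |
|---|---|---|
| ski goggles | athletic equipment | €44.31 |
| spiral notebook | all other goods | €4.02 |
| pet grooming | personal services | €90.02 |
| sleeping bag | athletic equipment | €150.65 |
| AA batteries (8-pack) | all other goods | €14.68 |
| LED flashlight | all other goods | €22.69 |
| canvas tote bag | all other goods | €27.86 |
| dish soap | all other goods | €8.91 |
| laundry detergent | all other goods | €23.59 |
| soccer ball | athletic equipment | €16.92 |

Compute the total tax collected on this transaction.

Ski goggles €44.31: athletic equipment, under €110.00 → 0% → €0.00
Spiral notebook €4.02: all other goods → 9.25% → €0.37
Pet grooming €90.02: personal services → 6.25% → €5.63
Sleeping bag €150.65: athletic equipment, €110.00 or more → 6.25% → €9.42
AA batteries (8-pack) €14.68: all other goods → 9.25% → €1.36
LED flashlight €22.69: all other goods → 9.25% → €2.10
Canvas tote bag €27.86: all other goods → 9.25% → €2.58
Dish soap €8.91: all other goods → 9.25% → €0.82
Laundry detergent €23.59: all other goods → 9.25% → €2.18
Soccer ball €16.92: athletic equipment, under €110.00 → 0% → €0.00
Total tax = €0.37 + €5.63 + €9.42 + €1.36 + €2.10 + €2.58 + €0.82 + €2.18 = €24.46

€24.46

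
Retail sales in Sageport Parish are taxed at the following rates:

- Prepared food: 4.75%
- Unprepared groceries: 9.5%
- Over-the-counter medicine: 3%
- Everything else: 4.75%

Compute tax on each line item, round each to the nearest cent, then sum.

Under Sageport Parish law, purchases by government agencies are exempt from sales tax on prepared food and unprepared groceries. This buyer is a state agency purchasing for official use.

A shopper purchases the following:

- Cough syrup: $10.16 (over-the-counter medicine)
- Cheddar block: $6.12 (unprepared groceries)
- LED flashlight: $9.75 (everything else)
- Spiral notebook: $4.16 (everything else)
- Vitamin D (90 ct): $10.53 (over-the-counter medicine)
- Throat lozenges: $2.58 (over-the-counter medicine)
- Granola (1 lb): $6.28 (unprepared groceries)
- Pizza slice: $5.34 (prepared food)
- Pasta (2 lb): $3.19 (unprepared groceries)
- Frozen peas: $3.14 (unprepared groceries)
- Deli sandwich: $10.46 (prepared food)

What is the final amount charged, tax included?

Cough syrup $10.16: over-the-counter medicine → 3% → $0.30
Cheddar block $6.12: unprepared groceries, buyer-exempt → 0% → $0.00
LED flashlight $9.75: everything else → 4.75% → $0.46
Spiral notebook $4.16: everything else → 4.75% → $0.20
Vitamin D (90 ct) $10.53: over-the-counter medicine → 3% → $0.32
Throat lozenges $2.58: over-the-counter medicine → 3% → $0.08
Granola (1 lb) $6.28: unprepared groceries, buyer-exempt → 0% → $0.00
Pizza slice $5.34: prepared food, buyer-exempt → 0% → $0.00
Pasta (2 lb) $3.19: unprepared groceries, buyer-exempt → 0% → $0.00
Frozen peas $3.14: unprepared groceries, buyer-exempt → 0% → $0.00
Deli sandwich $10.46: prepared food, buyer-exempt → 0% → $0.00
Subtotal = $71.71; tax = $1.36; total due = $73.07

$73.07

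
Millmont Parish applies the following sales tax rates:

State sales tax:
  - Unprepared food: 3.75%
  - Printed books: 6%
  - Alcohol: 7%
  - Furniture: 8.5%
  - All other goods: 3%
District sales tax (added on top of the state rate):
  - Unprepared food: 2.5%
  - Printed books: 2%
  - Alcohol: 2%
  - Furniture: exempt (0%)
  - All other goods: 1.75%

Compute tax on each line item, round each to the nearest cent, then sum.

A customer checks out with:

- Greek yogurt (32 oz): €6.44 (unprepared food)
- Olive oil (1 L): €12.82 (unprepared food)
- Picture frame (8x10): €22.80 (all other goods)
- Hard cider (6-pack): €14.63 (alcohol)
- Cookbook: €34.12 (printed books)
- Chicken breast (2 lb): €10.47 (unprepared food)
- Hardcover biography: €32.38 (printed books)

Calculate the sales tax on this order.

Greek yogurt (32 oz) €6.44: unprepared food → 3.75% + 2.5% district = 6.25% → €0.40
Olive oil (1 L) €12.82: unprepared food → 3.75% + 2.5% district = 6.25% → €0.80
Picture frame (8x10) €22.80: all other goods → 3% + 1.75% district = 4.75% → €1.08
Hard cider (6-pack) €14.63: alcohol → 7% + 2% district = 9% → €1.32
Cookbook €34.12: printed books → 6% + 2% district = 8% → €2.73
Chicken breast (2 lb) €10.47: unprepared food → 3.75% + 2.5% district = 6.25% → €0.65
Hardcover biography €32.38: printed books → 6% + 2% district = 8% → €2.59
Total tax = €0.40 + €0.80 + €1.08 + €1.32 + €2.73 + €0.65 + €2.59 = €9.57

€9.57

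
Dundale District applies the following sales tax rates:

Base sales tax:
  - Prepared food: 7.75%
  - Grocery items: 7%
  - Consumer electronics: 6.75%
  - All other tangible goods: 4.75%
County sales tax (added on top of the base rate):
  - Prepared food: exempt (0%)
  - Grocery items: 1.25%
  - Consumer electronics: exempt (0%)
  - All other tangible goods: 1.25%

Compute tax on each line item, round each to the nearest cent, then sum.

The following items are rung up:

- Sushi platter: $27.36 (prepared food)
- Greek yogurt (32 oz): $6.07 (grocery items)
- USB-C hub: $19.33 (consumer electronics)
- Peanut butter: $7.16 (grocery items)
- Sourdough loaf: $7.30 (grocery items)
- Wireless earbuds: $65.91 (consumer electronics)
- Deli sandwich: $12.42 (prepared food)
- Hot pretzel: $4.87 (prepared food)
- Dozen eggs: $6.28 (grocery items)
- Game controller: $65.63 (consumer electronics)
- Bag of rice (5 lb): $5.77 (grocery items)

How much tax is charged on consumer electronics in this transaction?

USB-C hub $19.33: consumer electronics → 6.75% + 0% county = 6.75% → $1.30
Wireless earbuds $65.91: consumer electronics → 6.75% + 0% county = 6.75% → $4.45
Game controller $65.63: consumer electronics → 6.75% + 0% county = 6.75% → $4.43
Tax on consumer electronics = $1.30 + $4.45 + $4.43 = $10.18

$10.18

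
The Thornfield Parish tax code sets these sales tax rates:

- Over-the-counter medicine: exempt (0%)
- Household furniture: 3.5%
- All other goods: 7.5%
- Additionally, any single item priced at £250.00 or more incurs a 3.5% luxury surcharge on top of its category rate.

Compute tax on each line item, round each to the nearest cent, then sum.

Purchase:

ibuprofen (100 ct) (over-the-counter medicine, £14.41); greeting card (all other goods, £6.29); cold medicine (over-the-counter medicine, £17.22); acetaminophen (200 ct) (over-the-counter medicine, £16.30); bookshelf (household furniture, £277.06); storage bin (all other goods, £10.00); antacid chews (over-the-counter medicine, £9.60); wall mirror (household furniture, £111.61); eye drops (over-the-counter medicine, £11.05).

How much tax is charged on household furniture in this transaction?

£23.30

Bookshelf £277.06: household furniture → 3.5% + 3.5% surcharge = 7% → £19.39
Wall mirror £111.61: household furniture → 3.5% → £3.91
Tax on household furniture = £19.39 + £3.91 = £23.30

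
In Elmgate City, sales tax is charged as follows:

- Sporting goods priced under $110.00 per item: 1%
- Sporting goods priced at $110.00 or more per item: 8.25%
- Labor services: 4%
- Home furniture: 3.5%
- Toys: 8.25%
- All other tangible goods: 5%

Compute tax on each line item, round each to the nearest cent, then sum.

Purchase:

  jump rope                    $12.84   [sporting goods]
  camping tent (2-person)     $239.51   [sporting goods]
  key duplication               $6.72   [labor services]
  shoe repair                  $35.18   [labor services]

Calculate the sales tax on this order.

Jump rope $12.84: sporting goods, under $110.00 → 1% → $0.13
Camping tent (2-person) $239.51: sporting goods, $110.00 or more → 8.25% → $19.76
Key duplication $6.72: labor services → 4% → $0.27
Shoe repair $35.18: labor services → 4% → $1.41
Total tax = $0.13 + $19.76 + $0.27 + $1.41 = $21.57

$21.57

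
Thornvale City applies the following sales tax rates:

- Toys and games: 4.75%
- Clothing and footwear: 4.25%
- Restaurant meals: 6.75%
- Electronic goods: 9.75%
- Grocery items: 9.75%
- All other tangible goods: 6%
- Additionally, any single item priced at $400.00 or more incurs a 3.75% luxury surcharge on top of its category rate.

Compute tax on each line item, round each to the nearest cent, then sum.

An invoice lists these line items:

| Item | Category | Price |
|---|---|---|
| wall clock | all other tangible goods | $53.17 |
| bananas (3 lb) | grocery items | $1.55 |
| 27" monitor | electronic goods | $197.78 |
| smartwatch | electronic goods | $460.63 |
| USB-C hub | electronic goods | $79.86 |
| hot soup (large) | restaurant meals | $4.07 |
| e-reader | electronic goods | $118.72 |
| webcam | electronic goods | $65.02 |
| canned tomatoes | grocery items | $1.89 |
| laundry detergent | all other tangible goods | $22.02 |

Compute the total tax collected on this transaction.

$112.29

Wall clock $53.17: all other tangible goods → 6% → $3.19
Bananas (3 lb) $1.55: grocery items → 9.75% → $0.15
27" monitor $197.78: electronic goods → 9.75% → $19.28
Smartwatch $460.63: electronic goods → 9.75% + 3.75% surcharge = 13.5% → $62.19
USB-C hub $79.86: electronic goods → 9.75% → $7.79
Hot soup (large) $4.07: restaurant meals → 6.75% → $0.27
E-reader $118.72: electronic goods → 9.75% → $11.58
Webcam $65.02: electronic goods → 9.75% → $6.34
Canned tomatoes $1.89: grocery items → 9.75% → $0.18
Laundry detergent $22.02: all other tangible goods → 6% → $1.32
Total tax = $3.19 + $0.15 + $19.28 + $62.19 + $7.79 + $0.27 + $11.58 + $6.34 + $0.18 + $1.32 = $112.29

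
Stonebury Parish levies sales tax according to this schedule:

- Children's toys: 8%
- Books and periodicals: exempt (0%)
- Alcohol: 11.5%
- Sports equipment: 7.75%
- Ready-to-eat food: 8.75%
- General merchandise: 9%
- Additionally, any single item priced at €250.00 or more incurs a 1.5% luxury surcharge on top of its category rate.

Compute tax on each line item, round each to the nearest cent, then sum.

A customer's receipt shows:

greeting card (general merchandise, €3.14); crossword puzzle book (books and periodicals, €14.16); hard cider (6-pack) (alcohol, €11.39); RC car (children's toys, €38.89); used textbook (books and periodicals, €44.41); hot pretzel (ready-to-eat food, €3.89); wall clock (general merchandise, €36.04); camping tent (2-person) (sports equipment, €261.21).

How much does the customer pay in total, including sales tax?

€445.57

Greeting card €3.14: general merchandise → 9% → €0.28
Crossword puzzle book €14.16: books and periodicals → 0% → €0.00
Hard cider (6-pack) €11.39: alcohol → 11.5% → €1.31
RC car €38.89: children's toys → 8% → €3.11
Used textbook €44.41: books and periodicals → 0% → €0.00
Hot pretzel €3.89: ready-to-eat food → 8.75% → €0.34
Wall clock €36.04: general merchandise → 9% → €3.24
Camping tent (2-person) €261.21: sports equipment → 7.75% + 1.5% surcharge = 9.25% → €24.16
Subtotal = €413.13; tax = €32.44; total due = €445.57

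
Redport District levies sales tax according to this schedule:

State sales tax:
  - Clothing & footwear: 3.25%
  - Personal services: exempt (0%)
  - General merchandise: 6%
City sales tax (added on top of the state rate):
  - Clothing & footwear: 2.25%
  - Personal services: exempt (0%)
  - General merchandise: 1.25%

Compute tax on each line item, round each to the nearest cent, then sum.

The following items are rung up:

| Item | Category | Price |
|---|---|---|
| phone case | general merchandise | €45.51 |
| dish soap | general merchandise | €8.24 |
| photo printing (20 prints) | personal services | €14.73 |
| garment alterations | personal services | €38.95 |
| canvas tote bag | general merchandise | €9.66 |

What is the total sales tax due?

€4.60

Phone case €45.51: general merchandise → 6% + 1.25% city = 7.25% → €3.30
Dish soap €8.24: general merchandise → 6% + 1.25% city = 7.25% → €0.60
Photo printing (20 prints) €14.73: personal services → 0% + 0% city = 0% → €0.00
Garment alterations €38.95: personal services → 0% + 0% city = 0% → €0.00
Canvas tote bag €9.66: general merchandise → 6% + 1.25% city = 7.25% → €0.70
Total tax = €3.30 + €0.60 + €0.70 = €4.60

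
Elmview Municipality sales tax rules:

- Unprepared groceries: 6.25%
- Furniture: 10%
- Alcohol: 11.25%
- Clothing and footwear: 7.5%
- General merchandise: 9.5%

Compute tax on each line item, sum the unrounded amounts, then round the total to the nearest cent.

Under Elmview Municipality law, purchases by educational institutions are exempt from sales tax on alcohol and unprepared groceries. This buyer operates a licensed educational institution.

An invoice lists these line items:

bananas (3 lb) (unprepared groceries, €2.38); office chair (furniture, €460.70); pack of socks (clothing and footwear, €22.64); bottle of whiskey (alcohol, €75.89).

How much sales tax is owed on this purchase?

€47.77

Bananas (3 lb) €2.38: unprepared groceries, buyer-exempt → 0% → €0.00
Office chair €460.70: furniture → 10% → €46.07
Pack of socks €22.64: clothing and footwear → 7.5% → €1.698
Bottle of whiskey €75.89: alcohol, buyer-exempt → 0% → €0.00
Unrounded tax sum = €47.768 → €47.77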